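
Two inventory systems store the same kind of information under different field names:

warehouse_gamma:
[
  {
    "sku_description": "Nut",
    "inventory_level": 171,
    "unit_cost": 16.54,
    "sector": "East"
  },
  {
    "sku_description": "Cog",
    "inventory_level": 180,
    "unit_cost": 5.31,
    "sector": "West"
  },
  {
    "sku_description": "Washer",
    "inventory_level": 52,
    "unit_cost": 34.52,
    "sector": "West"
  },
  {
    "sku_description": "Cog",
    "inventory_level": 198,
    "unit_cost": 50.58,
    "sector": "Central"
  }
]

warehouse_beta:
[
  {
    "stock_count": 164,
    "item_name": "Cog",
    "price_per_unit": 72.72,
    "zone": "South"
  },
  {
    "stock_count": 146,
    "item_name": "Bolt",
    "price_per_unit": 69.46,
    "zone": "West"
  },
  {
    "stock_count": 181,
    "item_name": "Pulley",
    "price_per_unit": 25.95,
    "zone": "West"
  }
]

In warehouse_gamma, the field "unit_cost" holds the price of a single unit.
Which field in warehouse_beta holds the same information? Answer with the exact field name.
price_per_unit

In warehouse_gamma, "unit_cost" holds the price of a single unit.
The fields in warehouse_beta are: "stock_count", "item_name", "price_per_unit", "zone".
"price_per_unit" is the match: the name refers to the same concept and its values are decimal currency amounts (e.g. 72.72, 69.46).
The other fields ("stock_count", "item_name", "zone") hold different kinds of data.

So "unit_cost" in warehouse_gamma corresponds to "price_per_unit" in warehouse_beta.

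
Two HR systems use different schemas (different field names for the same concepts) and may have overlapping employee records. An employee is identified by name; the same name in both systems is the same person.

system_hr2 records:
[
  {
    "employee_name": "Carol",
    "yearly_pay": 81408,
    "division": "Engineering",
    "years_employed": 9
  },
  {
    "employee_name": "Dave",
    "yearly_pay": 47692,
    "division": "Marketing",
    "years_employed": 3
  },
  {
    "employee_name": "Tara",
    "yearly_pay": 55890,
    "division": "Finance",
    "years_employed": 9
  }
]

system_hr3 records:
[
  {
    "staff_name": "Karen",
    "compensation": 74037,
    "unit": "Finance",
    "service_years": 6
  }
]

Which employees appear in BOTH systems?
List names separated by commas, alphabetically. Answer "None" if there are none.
None

Schema mapping: "employee_name" (system_hr2) = "staff_name" (system_hr3) = employee name

Names in system_hr2: ['Carol', 'Dave', 'Tara']
Names in system_hr3: ['Karen']

Intersection: None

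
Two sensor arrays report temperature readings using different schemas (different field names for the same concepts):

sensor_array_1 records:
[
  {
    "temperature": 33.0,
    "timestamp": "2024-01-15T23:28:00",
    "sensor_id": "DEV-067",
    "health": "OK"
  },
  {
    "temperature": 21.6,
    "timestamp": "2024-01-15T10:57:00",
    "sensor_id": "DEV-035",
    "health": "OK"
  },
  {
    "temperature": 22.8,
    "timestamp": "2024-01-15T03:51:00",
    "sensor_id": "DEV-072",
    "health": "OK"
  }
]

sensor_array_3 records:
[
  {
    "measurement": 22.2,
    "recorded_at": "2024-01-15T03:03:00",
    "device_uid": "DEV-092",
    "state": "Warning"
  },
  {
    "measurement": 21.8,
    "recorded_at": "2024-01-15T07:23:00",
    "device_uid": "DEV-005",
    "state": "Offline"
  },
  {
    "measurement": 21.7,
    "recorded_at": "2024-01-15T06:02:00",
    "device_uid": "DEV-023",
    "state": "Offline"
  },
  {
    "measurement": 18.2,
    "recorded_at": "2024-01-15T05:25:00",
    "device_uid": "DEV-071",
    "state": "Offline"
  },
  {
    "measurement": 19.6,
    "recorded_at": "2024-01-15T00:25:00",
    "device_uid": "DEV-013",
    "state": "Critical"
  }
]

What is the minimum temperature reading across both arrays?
18.2

Schema mapping: "temperature" (sensor_array_1) = "measurement" (sensor_array_3) = temperature reading

Minimum in sensor_array_1: 21.6
Minimum in sensor_array_3: 18.2

Overall minimum: min(21.6, 18.2) = 18.2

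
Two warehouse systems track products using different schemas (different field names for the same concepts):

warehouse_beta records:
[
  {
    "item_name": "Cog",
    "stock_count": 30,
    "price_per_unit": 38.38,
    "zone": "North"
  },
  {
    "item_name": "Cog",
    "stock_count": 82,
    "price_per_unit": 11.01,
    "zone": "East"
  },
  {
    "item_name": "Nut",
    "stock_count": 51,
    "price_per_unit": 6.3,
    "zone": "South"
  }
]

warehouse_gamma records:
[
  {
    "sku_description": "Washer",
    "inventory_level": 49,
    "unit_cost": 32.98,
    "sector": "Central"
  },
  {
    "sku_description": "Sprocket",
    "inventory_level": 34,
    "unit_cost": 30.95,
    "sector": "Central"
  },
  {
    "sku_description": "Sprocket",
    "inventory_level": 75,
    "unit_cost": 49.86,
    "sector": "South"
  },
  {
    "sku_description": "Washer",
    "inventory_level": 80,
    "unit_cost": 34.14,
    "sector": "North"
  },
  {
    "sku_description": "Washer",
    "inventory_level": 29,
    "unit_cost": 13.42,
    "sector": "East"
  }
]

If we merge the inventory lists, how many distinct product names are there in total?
4

Schema mapping: "item_name" (warehouse_beta) = "sku_description" (warehouse_gamma) = product name

Products in warehouse_beta: ['Cog', 'Nut']
Products in warehouse_gamma: ['Sprocket', 'Washer']

Union (unique products): ['Cog', 'Nut', 'Sprocket', 'Washer']
Count: 4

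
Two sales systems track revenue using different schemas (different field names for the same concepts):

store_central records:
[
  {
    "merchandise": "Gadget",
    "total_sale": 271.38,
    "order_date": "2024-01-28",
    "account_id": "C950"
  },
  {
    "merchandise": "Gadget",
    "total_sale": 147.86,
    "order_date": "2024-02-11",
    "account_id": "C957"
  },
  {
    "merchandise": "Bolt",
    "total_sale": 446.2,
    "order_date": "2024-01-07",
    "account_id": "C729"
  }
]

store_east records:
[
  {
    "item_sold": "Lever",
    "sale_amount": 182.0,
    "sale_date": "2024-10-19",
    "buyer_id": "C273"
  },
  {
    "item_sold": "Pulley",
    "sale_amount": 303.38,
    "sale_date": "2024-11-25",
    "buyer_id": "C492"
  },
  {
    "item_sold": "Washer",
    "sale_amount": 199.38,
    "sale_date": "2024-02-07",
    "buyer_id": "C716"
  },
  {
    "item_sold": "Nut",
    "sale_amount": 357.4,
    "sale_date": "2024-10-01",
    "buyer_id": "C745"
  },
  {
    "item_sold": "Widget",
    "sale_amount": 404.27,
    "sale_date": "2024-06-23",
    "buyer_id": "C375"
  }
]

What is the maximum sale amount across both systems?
446.2

Reconcile: "total_sale" (store_central) = "sale_amount" (store_east) = sale amount

Maximum in store_central: 446.2
Maximum in store_east: 404.27

Overall maximum: max(446.2, 404.27) = 446.2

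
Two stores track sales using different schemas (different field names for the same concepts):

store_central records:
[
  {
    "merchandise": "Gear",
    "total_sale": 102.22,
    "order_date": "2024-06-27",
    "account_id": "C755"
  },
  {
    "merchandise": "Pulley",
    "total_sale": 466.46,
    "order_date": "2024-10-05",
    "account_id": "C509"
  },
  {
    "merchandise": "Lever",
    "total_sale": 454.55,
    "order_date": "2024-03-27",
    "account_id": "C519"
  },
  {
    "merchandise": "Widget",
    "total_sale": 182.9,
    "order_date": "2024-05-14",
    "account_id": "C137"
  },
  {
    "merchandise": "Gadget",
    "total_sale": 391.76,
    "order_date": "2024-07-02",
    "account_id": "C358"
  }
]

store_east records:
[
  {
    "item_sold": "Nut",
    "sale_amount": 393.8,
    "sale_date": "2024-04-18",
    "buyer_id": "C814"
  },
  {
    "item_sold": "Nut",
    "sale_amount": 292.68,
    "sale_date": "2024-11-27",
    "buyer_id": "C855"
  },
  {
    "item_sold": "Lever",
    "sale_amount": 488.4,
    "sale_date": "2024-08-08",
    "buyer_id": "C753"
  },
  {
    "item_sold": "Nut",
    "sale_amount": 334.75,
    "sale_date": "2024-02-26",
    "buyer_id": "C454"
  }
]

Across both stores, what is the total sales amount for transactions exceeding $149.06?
3005.3

Schema mapping: "total_sale" (store_central) = "sale_amount" (store_east) = sale amount

Sum of sales > $149.06 in store_central: 1495.67
Sum of sales > $149.06 in store_east: 1509.63

Total: 1495.67 + 1509.63 = 3005.3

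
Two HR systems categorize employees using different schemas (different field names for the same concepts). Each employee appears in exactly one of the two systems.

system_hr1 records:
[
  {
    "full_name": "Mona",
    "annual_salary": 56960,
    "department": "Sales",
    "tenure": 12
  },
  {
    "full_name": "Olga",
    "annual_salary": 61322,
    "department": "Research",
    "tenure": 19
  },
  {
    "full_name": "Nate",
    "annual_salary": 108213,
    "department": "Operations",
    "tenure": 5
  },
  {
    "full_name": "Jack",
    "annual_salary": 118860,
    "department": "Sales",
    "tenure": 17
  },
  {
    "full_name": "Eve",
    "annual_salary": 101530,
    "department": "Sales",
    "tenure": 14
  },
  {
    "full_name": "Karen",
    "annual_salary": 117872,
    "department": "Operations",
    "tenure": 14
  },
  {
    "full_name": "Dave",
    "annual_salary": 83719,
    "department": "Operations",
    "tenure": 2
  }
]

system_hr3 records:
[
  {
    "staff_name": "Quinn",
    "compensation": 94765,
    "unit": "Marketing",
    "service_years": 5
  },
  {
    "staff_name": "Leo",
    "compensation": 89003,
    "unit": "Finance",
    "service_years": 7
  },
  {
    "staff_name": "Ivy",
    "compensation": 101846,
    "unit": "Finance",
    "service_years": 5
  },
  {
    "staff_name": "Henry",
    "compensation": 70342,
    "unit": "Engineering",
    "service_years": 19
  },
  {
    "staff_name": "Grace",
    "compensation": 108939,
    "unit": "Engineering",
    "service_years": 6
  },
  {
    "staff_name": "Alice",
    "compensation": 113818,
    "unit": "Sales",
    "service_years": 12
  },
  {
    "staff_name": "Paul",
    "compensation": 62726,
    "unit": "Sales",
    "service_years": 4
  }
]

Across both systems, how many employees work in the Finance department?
2

Schema mapping: "department" (system_hr1) = "unit" (system_hr3) = department

Finance employees in system_hr1: 0
Finance employees in system_hr3: 2

Total in Finance: 0 + 2 = 2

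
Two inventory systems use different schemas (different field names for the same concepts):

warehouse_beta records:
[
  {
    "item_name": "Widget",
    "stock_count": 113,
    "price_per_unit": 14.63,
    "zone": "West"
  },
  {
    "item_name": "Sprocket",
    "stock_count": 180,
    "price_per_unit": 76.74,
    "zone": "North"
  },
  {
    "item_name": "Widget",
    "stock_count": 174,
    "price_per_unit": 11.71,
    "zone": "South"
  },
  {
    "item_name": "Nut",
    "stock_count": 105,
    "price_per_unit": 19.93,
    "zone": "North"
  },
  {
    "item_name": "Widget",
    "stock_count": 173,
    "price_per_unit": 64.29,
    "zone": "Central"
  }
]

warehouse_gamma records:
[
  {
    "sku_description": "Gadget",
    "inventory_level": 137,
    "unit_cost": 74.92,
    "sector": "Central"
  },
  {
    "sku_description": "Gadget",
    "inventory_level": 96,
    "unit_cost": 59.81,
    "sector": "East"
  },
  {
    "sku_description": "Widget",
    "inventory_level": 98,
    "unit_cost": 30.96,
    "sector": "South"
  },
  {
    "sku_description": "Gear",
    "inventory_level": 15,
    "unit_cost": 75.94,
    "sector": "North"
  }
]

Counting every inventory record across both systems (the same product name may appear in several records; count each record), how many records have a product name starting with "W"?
4

Schema mapping: "item_name" (warehouse_beta) = "sku_description" (warehouse_gamma) = product name

Records with product name starting with "W" in warehouse_beta: 3
Records with product name starting with "W" in warehouse_gamma: 1

Total: 3 + 1 = 4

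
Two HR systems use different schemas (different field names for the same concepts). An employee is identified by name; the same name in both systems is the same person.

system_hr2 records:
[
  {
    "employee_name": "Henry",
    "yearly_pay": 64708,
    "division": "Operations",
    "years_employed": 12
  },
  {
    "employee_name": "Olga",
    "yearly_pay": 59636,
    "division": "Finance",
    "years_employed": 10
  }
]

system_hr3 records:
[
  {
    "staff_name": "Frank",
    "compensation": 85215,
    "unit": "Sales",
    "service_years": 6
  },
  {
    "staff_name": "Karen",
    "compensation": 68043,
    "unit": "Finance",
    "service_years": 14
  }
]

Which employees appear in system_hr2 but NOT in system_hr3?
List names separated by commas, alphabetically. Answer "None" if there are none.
Henry, Olga

Schema mapping: "employee_name" (system_hr2) = "staff_name" (system_hr3) = employee name

Names in system_hr2: ['Henry', 'Olga']
Names in system_hr3: ['Frank', 'Karen']

In system_hr2 but not system_hr3: ['Henry', 'Olga']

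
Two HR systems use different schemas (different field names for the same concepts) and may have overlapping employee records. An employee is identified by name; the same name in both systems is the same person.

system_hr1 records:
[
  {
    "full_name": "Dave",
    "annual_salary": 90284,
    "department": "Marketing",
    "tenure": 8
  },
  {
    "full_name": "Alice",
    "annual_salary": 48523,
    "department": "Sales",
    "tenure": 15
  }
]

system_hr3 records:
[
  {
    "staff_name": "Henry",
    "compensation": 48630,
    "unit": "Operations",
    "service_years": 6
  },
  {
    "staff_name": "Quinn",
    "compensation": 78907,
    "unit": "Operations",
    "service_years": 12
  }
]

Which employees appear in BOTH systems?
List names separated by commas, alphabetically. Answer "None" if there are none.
None

Schema mapping: "full_name" (system_hr1) = "staff_name" (system_hr3) = employee name

Names in system_hr1: ['Alice', 'Dave']
Names in system_hr3: ['Henry', 'Quinn']

Intersection: None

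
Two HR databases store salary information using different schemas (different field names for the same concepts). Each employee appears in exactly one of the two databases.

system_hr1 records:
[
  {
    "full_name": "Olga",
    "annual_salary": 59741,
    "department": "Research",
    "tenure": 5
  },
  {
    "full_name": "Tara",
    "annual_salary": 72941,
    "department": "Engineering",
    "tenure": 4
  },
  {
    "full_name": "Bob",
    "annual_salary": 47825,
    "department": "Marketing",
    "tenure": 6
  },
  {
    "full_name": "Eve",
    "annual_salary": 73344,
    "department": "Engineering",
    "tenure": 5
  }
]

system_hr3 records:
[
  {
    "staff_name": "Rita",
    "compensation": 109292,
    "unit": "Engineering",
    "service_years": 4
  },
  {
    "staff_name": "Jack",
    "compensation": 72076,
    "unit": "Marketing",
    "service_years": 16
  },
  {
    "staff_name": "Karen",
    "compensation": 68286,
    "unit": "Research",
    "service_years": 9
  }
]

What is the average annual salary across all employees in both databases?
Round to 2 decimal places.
71929.29

Schema mapping: "annual_salary" (system_hr1) = "compensation" (system_hr3) = annual salary

All salaries: [59741, 72941, 47825, 73344, 109292, 72076, 68286]
Sum: 503505
Count: 7
Average: 503505 / 7 = 71929.29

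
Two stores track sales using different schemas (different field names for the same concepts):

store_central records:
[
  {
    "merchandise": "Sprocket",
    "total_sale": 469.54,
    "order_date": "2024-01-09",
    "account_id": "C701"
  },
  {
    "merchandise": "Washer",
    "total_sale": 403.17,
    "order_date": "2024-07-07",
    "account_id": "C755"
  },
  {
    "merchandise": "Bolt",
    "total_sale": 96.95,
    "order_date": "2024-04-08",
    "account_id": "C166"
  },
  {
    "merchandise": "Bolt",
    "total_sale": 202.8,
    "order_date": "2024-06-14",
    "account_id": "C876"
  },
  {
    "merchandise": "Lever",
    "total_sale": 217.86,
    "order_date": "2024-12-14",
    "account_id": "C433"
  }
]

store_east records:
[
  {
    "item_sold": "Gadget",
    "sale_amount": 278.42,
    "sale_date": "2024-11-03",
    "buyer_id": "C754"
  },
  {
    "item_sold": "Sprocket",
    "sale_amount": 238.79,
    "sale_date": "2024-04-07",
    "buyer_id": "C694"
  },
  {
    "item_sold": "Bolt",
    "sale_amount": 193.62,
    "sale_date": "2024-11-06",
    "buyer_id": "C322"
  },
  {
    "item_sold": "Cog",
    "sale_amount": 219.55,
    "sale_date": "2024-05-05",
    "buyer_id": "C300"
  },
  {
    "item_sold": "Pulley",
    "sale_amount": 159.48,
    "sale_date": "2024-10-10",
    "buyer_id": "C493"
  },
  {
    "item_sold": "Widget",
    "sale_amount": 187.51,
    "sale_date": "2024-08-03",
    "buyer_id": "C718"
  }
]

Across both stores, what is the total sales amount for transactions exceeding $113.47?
2570.74

Schema mapping: "total_sale" (store_central) = "sale_amount" (store_east) = sale amount

Sum of sales > $113.47 in store_central: 1293.37
Sum of sales > $113.47 in store_east: 1277.37

Total: 1293.37 + 1277.37 = 2570.74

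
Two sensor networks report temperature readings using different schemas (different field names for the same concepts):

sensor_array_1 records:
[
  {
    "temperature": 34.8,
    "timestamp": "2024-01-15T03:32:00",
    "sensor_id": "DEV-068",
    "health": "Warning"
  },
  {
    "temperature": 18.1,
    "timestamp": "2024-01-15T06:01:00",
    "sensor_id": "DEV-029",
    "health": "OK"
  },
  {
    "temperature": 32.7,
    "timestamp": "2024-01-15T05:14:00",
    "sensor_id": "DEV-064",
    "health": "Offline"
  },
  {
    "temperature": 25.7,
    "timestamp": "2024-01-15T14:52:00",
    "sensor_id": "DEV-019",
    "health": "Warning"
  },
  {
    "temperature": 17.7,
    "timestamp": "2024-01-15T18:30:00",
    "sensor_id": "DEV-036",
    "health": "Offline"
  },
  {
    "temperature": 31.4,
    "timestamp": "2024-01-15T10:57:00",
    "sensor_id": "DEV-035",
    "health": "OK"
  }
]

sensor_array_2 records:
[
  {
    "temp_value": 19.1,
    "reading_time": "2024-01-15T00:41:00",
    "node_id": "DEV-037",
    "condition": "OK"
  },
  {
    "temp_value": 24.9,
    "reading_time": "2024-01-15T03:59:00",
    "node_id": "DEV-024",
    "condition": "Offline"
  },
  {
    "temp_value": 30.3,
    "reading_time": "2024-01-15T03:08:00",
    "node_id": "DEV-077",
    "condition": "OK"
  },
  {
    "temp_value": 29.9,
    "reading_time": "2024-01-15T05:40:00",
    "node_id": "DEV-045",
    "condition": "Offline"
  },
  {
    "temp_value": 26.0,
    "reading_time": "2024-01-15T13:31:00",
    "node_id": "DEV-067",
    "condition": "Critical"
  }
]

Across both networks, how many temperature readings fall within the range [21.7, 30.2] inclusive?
4

Schema mapping: "temperature" (sensor_array_1) = "temp_value" (sensor_array_2) = temperature

Readings in [21.7, 30.2] from sensor_array_1: 1
Readings in [21.7, 30.2] from sensor_array_2: 3

Total count: 1 + 3 = 4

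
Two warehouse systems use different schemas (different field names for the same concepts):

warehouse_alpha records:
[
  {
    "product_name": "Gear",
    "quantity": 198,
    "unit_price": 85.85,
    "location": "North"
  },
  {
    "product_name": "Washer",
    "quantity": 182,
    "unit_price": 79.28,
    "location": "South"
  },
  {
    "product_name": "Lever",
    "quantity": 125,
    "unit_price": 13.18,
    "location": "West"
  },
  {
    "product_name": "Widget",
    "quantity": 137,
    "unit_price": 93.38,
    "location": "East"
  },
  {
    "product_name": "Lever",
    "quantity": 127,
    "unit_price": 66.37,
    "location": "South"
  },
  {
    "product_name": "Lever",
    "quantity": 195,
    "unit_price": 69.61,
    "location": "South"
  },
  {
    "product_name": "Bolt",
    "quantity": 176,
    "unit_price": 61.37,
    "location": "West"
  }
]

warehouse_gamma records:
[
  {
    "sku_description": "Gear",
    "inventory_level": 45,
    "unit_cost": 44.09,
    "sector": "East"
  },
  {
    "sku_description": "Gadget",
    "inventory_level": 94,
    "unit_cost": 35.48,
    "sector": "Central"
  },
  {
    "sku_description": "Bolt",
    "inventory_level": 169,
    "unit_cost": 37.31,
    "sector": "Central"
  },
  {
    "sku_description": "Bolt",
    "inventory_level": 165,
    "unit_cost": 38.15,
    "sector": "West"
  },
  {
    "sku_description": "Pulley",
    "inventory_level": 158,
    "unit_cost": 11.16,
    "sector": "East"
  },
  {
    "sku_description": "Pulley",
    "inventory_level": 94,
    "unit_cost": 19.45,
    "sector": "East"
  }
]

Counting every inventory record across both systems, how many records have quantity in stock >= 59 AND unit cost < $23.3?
3

Schema mappings:
- "quantity" (warehouse_alpha) = "inventory_level" (warehouse_gamma) = quantity
- "unit_price" (warehouse_alpha) = "unit_cost" (warehouse_gamma) = unit cost

Records meeting both conditions in warehouse_alpha: 1
Records meeting both conditions in warehouse_gamma: 2

Total: 1 + 2 = 3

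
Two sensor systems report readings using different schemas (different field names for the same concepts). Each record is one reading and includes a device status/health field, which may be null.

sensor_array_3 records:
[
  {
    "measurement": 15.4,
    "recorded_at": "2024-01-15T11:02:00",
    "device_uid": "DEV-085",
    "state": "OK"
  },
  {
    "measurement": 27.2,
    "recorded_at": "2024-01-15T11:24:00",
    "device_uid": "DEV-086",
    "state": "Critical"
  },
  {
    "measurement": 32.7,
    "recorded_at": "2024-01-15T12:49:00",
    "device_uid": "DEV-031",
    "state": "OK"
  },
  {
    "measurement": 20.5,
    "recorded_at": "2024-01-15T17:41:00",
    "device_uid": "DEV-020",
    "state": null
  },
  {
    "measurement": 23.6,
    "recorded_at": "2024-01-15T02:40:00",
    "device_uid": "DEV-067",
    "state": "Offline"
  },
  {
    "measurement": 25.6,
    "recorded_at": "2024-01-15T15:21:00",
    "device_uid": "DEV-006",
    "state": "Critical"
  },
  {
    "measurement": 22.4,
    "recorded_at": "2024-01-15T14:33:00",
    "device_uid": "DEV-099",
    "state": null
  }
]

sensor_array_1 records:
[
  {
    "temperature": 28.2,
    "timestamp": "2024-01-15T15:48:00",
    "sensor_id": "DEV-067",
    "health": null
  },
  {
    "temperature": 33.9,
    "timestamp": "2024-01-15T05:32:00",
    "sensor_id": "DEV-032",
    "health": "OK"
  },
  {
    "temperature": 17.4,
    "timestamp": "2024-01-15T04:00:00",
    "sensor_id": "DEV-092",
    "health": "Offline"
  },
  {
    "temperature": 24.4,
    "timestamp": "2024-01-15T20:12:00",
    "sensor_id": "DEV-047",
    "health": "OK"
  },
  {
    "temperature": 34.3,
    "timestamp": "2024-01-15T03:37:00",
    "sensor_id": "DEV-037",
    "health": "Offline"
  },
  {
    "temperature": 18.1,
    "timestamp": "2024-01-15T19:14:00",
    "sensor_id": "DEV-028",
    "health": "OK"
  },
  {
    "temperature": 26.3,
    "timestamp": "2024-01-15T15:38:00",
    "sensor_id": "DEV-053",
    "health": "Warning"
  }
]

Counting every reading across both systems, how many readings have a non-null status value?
11

Schema mapping: "state" (sensor_array_3) = "health" (sensor_array_1) = status

Non-null in sensor_array_3: 5
Non-null in sensor_array_1: 6

Total non-null: 5 + 6 = 11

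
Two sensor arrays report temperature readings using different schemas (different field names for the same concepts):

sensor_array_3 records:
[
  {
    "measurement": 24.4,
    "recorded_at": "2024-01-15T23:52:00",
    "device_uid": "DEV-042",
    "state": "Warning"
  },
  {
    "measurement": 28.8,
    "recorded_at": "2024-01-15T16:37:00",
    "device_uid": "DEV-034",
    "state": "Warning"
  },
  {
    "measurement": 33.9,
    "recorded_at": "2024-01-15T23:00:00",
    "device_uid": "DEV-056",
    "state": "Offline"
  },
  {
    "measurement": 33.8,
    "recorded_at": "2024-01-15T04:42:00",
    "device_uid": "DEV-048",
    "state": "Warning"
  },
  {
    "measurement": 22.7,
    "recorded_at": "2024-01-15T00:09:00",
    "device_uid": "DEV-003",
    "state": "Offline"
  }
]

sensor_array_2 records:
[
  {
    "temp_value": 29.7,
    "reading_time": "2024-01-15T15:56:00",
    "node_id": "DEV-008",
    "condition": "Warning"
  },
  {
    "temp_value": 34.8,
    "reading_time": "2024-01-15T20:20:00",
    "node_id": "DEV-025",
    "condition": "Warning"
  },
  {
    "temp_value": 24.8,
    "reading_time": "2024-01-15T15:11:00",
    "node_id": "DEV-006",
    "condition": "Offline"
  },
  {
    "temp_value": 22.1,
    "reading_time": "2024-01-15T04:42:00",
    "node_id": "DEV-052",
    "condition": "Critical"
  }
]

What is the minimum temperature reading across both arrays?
22.1

Schema mapping: "measurement" (sensor_array_3) = "temp_value" (sensor_array_2) = temperature reading

Minimum in sensor_array_3: 22.7
Minimum in sensor_array_2: 22.1

Overall minimum: min(22.7, 22.1) = 22.1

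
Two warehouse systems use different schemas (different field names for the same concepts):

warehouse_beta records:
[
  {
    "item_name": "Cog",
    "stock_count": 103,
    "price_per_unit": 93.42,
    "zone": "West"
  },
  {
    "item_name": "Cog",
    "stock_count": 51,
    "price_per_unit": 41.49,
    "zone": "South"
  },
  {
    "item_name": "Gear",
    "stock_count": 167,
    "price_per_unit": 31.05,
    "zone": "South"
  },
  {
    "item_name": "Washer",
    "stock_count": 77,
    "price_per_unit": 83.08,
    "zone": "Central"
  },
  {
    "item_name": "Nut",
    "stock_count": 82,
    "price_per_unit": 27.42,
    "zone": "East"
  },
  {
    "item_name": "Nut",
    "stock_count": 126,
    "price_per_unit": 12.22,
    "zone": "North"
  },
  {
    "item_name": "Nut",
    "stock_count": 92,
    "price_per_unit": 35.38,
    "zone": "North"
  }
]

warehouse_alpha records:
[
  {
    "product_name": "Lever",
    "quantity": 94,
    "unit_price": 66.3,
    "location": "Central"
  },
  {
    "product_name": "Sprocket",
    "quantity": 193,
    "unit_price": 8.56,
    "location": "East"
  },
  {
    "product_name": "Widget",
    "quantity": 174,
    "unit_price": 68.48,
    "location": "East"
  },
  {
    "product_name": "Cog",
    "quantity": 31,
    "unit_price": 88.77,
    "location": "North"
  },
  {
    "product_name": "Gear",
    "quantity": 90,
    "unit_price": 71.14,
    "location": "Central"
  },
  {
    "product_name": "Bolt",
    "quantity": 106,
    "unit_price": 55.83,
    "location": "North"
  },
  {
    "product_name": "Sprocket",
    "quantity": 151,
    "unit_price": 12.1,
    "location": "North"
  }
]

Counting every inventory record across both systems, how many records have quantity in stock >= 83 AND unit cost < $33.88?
4

Schema mappings:
- "stock_count" (warehouse_beta) = "quantity" (warehouse_alpha) = quantity
- "price_per_unit" (warehouse_beta) = "unit_price" (warehouse_alpha) = unit cost

Records meeting both conditions in warehouse_beta: 2
Records meeting both conditions in warehouse_alpha: 2

Total: 2 + 2 = 4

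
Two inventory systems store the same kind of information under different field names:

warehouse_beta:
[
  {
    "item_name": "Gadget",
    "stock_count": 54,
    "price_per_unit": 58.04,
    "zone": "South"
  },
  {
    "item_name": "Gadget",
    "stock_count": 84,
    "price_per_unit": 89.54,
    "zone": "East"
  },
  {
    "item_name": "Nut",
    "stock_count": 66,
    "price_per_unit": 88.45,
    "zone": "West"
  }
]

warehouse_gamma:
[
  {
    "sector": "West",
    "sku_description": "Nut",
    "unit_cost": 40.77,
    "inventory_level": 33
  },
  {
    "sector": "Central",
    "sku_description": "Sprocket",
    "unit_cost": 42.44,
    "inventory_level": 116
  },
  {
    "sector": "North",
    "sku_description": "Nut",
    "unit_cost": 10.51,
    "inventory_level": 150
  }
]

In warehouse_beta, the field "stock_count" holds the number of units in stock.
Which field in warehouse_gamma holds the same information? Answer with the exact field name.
inventory_level

In warehouse_beta, "stock_count" holds the number of units in stock.
The fields in warehouse_gamma are: "sector", "sku_description", "unit_cost", "inventory_level".
"inventory_level" is the match: the name refers to the same concept and its values are whole-number counts (e.g. 33, 116).
The other fields ("sector", "sku_description", "unit_cost") hold different kinds of data.

So "stock_count" in warehouse_beta corresponds to "inventory_level" in warehouse_gamma.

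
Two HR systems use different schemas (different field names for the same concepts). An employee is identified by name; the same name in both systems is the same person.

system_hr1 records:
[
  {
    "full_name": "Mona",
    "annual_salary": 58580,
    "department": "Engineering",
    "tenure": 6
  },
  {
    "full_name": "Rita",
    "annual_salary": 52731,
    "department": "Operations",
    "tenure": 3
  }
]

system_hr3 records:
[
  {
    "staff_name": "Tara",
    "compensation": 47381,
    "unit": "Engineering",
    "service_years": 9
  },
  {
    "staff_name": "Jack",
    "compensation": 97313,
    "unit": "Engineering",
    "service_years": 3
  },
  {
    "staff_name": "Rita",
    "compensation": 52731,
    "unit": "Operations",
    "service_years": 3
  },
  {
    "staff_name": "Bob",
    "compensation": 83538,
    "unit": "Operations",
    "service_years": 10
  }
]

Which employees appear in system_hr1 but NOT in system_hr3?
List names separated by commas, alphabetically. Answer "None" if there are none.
Mona

Schema mapping: "full_name" (system_hr1) = "staff_name" (system_hr3) = employee name

Names in system_hr1: ['Mona', 'Rita']
Names in system_hr3: ['Bob', 'Jack', 'Rita', 'Tara']

In system_hr1 but not system_hr3: ['Mona']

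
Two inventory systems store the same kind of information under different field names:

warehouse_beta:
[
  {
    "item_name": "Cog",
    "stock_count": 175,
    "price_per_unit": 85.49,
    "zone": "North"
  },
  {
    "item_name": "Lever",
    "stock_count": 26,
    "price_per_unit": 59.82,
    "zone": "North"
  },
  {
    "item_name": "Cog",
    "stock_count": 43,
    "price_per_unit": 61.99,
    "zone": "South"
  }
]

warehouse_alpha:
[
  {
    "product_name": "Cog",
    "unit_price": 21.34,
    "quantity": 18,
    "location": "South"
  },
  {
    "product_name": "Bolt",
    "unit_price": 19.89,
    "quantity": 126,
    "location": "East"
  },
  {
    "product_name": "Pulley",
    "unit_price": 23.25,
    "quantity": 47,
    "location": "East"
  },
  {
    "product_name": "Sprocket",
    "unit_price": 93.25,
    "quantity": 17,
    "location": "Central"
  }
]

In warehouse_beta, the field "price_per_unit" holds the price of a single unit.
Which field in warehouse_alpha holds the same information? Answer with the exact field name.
unit_price

In warehouse_beta, "price_per_unit" holds the price of a single unit.
The fields in warehouse_alpha are: "product_name", "unit_price", "quantity", "location".
"unit_price" is the match: the name refers to the same concept and its values are decimal currency amounts (e.g. 21.34, 19.89).
The other fields ("product_name", "quantity", "location") hold different kinds of data.

So "price_per_unit" in warehouse_beta corresponds to "unit_price" in warehouse_alpha.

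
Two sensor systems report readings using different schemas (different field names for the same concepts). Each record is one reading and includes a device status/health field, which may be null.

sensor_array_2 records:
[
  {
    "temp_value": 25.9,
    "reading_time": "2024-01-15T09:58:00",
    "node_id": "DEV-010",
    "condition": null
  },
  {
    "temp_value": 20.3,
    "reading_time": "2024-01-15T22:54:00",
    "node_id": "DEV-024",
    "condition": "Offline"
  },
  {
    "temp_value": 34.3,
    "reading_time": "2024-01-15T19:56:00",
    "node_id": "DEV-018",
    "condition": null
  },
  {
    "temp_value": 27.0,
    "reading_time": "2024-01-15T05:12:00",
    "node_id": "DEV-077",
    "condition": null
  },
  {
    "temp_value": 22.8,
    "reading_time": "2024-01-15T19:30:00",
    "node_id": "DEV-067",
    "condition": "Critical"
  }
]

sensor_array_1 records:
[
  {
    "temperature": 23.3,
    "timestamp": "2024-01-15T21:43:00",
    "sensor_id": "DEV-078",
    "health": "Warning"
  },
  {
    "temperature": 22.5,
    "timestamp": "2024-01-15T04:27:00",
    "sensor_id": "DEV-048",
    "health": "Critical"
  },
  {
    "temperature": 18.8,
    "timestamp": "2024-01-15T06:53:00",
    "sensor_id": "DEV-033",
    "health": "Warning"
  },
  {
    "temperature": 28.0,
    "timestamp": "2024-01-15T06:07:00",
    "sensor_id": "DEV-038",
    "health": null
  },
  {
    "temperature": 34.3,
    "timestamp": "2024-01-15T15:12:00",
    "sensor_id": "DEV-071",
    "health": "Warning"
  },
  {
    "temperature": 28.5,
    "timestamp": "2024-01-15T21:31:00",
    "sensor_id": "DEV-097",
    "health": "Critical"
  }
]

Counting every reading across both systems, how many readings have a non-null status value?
7

Schema mapping: "condition" (sensor_array_2) = "health" (sensor_array_1) = status

Non-null in sensor_array_2: 2
Non-null in sensor_array_1: 5

Total non-null: 2 + 5 = 7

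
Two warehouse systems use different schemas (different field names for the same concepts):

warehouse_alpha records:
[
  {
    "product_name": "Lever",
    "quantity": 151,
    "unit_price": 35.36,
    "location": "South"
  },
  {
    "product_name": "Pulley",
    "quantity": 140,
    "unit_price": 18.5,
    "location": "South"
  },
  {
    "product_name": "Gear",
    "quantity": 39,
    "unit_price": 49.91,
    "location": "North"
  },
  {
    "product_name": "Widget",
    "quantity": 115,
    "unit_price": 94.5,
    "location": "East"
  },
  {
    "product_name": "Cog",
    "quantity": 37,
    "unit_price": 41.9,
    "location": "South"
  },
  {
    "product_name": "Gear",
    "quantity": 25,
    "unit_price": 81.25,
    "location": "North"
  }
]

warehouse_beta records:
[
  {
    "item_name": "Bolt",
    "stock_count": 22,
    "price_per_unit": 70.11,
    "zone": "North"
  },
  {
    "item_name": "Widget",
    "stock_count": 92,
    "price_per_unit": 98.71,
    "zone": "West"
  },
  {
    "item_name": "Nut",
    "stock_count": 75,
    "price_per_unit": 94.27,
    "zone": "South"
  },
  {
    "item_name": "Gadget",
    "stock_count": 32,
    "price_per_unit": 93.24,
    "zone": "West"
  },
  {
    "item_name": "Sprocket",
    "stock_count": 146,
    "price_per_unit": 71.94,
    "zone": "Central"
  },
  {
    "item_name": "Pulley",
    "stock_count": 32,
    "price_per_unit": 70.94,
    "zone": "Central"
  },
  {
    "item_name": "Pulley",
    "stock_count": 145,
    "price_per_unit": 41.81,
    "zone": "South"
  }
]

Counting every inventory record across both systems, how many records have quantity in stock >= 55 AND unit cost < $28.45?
1

Schema mappings:
- "quantity" (warehouse_alpha) = "stock_count" (warehouse_beta) = quantity
- "unit_price" (warehouse_alpha) = "price_per_unit" (warehouse_beta) = unit cost

Records meeting both conditions in warehouse_alpha: 1
Records meeting both conditions in warehouse_beta: 0

Total: 1 + 0 = 1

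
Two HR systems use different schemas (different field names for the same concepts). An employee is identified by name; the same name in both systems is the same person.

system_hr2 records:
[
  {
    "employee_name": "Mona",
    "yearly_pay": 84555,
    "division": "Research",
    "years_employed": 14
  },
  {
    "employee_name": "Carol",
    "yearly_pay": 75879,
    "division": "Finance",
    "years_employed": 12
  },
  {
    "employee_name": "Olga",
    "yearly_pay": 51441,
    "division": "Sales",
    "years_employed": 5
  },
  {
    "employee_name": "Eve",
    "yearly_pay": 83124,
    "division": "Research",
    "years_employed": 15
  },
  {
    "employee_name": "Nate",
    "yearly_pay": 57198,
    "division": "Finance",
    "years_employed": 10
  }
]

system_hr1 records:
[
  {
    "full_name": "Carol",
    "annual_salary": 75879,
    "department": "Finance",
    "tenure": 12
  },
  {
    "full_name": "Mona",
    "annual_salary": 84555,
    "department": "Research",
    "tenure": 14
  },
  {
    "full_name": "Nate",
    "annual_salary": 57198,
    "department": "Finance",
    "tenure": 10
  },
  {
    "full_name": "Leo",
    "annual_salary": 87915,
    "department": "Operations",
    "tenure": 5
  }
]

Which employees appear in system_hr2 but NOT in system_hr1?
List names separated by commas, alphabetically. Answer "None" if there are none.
Eve, Olga

Schema mapping: "employee_name" (system_hr2) = "full_name" (system_hr1) = employee name

Names in system_hr2: ['Carol', 'Eve', 'Mona', 'Nate', 'Olga']
Names in system_hr1: ['Carol', 'Leo', 'Mona', 'Nate']

In system_hr2 but not system_hr1: ['Eve', 'Olga']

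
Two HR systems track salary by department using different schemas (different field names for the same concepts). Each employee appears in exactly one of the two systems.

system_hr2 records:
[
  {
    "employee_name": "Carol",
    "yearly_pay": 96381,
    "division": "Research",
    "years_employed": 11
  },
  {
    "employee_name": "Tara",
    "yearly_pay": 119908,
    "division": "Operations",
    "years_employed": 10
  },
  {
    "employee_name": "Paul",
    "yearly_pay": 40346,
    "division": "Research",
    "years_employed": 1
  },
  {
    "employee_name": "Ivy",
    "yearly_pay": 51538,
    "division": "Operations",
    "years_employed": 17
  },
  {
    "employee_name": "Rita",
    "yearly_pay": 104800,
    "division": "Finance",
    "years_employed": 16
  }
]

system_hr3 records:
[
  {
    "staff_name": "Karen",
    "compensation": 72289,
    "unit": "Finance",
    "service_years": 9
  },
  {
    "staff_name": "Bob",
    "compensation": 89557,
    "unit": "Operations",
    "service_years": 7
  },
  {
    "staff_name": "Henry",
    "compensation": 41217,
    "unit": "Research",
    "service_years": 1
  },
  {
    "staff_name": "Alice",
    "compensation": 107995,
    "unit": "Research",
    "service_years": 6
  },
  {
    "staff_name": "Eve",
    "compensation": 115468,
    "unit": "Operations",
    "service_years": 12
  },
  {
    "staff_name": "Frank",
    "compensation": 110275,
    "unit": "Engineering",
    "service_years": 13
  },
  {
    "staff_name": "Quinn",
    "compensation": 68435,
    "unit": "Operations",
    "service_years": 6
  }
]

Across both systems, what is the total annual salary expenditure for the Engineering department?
110275

Schema mappings:
- "division" (system_hr2) = "unit" (system_hr3) = department
- "yearly_pay" (system_hr2) = "compensation" (system_hr3) = salary

Engineering salaries from system_hr2: 0
Engineering salaries from system_hr3: 110275

Total: 0 + 110275 = 110275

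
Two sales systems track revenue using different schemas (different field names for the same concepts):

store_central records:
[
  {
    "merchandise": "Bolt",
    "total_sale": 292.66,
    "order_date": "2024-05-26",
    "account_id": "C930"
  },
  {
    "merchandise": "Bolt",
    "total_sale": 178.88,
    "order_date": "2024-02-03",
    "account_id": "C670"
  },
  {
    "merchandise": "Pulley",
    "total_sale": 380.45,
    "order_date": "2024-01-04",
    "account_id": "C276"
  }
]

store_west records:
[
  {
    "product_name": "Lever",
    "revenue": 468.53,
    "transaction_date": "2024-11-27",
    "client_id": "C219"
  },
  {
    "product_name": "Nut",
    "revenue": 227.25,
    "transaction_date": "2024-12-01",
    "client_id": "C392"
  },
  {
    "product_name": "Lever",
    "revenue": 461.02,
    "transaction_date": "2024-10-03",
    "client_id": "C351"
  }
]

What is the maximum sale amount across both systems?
468.53

Reconcile: "total_sale" (store_central) = "revenue" (store_west) = sale amount

Maximum in store_central: 380.45
Maximum in store_west: 468.53

Overall maximum: max(380.45, 468.53) = 468.53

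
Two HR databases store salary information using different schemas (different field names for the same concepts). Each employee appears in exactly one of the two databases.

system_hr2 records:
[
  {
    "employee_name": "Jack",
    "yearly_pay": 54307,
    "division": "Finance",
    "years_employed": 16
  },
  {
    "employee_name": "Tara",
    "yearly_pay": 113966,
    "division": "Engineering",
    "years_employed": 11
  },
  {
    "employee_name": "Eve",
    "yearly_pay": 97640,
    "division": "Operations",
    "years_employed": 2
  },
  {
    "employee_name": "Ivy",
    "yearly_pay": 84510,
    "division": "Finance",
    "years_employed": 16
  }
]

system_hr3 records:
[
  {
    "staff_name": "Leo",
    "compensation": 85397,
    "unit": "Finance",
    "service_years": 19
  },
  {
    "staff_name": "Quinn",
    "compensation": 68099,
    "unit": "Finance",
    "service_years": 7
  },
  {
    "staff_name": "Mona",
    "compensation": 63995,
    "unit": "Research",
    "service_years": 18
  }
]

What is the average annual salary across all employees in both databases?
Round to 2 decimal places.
81130.57

Schema mapping: "yearly_pay" (system_hr2) = "compensation" (system_hr3) = annual salary

All salaries: [54307, 113966, 97640, 84510, 85397, 68099, 63995]
Sum: 567914
Count: 7
Average: 567914 / 7 = 81130.57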